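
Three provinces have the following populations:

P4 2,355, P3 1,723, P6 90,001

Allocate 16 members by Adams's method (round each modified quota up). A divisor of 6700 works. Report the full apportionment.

With modified divisor 6700: modified quotas P4 0.351, P3 0.257, P6 13.433.
Rounding up: P4 1, P3 1, P6 14 (total 16).

P4: 1; P3: 1; P6: 14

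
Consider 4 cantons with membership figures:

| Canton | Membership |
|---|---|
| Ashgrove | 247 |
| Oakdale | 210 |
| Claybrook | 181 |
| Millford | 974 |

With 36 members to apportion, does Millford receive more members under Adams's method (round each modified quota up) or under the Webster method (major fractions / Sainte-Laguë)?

Adams: Ashgrove 6, Oakdale 5, Claybrook 4, Millford 21.
Webster: Ashgrove 5, Oakdale 5, Claybrook 4, Millford 22.
Millford gets 21 under Adams and 22 under Webster.

Webster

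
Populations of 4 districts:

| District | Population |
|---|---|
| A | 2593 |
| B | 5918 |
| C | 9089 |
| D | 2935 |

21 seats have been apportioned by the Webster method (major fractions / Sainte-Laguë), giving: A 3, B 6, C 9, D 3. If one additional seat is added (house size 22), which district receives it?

Priority for the next seat is population ÷ (current seats + 0.5).
Priorities: A 740.857, B 910.462, C 956.737, D 838.571.
Highest priority: C.

C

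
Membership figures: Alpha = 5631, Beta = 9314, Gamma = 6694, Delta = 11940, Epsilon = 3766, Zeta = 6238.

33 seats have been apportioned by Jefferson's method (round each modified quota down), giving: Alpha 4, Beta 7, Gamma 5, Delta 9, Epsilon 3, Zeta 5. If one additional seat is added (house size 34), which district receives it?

Priority for the next seat is population ÷ (current seats + 1).
Priorities: Alpha 1126.200, Beta 1164.250, Gamma 1115.667, Delta 1194.000, Epsilon 941.500, Zeta 1039.667.
Highest priority: Delta.

Delta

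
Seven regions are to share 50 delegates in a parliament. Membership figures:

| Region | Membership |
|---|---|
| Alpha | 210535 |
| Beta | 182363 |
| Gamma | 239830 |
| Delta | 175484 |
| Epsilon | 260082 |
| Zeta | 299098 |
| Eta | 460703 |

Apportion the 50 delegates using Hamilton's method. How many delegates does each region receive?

The standard divisor is 1828095/50 ≈ 36561.9.
Standard quotas: Alpha 5.7583, Beta 4.9878, Gamma 6.5596, Delta 4.7996, Epsilon 7.1135, Zeta 8.1806, Eta 12.6006.
Lower quotas: Alpha 5, Beta 4, Gamma 6, Delta 4, Epsilon 7, Zeta 8, Eta 12 (sum 46, leaving 4 seats).
Remainders in descending order: Beta 0.9878, Delta 0.7996, Alpha 0.7583, Eta 0.6006, Gamma 0.5596, Zeta 0.1806, Epsilon 0.1135.
Largest remainders: Beta, Delta, Alpha, Eta receive the extra seats.

Alpha=6, Beta=5, Gamma=6, Delta=5, Epsilon=7, Zeta=8, Eta=13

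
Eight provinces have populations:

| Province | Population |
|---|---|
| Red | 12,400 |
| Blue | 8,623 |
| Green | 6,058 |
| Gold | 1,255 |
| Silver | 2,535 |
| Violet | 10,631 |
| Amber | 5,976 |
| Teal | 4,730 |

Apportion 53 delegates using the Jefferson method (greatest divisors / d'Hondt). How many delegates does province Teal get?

Standard divisor 52208/53 ≈ 985.057; standard quotas: Red 12.588, Blue 8.754, Green 6.150, Gold 1.274, Silver 2.573, Violet 10.792, Amber 6.067, Teal 4.802.
Rounding down gives 12, 8, 6, 1, 2, 10, 6, 4 = 49 seats, so the divisor must be adjusted.
With modified divisor 900: modified quotas Red 13.778, Blue 9.581, Green 6.731, Gold 1.394, Silver 2.817, Violet 11.812, Amber 6.640, Teal 5.256.
Rounding down: Red 13, Blue 9, Green 6, Gold 1, Silver 2, Violet 11, Amber 6, Teal 5 (total 53).
Teal receives 5.

5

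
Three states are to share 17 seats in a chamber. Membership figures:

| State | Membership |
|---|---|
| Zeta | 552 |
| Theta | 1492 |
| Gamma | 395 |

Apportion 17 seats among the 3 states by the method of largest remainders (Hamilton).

Zeta 4, Theta 10, Gamma 3

The standard divisor is 2439/17 ≈ 143.471.
Standard quotas: Zeta 3.847, Theta 10.399, Gamma 2.753.
Lower quotas: Zeta 3, Theta 10, Gamma 2 (sum 15, leaving 2 seats).
Remainders in descending order: Zeta 0.847, Gamma 0.753, Theta 0.399.
The surplus seats go to Zeta, Gamma.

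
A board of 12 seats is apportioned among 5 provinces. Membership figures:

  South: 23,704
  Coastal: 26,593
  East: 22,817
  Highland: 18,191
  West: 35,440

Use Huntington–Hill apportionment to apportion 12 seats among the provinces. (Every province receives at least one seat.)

South: 2, Coastal: 3, East: 2, Highland: 2, West: 3

With divisor 10544: modified quotas South 2.248, Coastal 2.522, East 2.164, Highland 1.725, West 3.361.
Geometric-mean thresholds: South √(2·3)=2.449, Coastal √(2·3)=2.449, East √(2·3)=2.449, Highland √(1·2)=1.414, West √(3·4)=3.464.
Each quota rounded against its threshold gives South 2, Coastal 3, East 2, Highland 2, West 3 (total 12).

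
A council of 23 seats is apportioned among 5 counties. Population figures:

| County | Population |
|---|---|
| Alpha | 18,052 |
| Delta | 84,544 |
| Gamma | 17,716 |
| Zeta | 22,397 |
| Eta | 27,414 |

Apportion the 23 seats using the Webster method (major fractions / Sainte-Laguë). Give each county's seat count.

Standard divisor 170123/23 ≈ 7396.652; standard quotas: Alpha 2.441, Delta 11.430, Gamma 2.395, Zeta 3.028, Eta 3.706.
Rounding to the nearest integer gives 2, 11, 2, 3, 4 = 22 seats, so the divisor must be adjusted.
With modified divisor 7300: modified quotas Alpha 2.473, Delta 11.581, Gamma 2.427, Zeta 3.068, Eta 3.755.
Rounding to the nearest integer: Alpha 2, Delta 12, Gamma 2, Zeta 3, Eta 4 (total 23).

Alpha 2, Delta 12, Gamma 2, Zeta 3, Eta 4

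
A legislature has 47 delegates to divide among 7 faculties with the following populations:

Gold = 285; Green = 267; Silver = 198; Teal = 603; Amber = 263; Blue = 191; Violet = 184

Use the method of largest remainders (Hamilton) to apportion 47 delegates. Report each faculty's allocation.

Total 1991; standard divisor 1991/47 ≈ 42.362.
Standard quotas: Gold 6.728, Green 6.303, Silver 4.674, Teal 14.235, Amber 6.208, Blue 4.509, Violet 4.344.
Lower quotas: Gold 6, Green 6, Silver 4, Teal 14, Amber 6, Blue 4, Violet 4 (sum 44, leaving 3 seats).
Remainders in descending order: Gold 0.728, Silver 0.674, Blue 0.509, Violet 0.344, Green 0.303, Teal 0.235, Amber 0.208.
The surplus seats go to Gold, Silver, Blue.

Gold 7, Green 6, Silver 5, Teal 14, Amber 6, Blue 5, Violet 4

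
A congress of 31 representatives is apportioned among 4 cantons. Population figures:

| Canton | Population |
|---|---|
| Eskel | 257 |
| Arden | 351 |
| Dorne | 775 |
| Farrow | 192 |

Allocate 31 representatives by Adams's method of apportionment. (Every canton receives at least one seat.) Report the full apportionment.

Eskel 5, Arden 7, Dorne 15, Farrow 4

Standard divisor 1575/31 ≈ 50.806; standard quotas: Eskel 5.058, Arden 6.909, Dorne 15.254, Farrow 3.779.
Rounding up gives 6, 7, 16, 4 = 33 seats, so the divisor must be adjusted.
With modified divisor 54: modified quotas Eskel 4.759, Arden 6.500, Dorne 14.352, Farrow 3.556.
Rounding up: Eskel 5, Arden 7, Dorne 15, Farrow 4 (total 31).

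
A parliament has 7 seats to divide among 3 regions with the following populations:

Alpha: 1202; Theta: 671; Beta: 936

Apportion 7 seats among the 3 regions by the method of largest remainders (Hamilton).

Alpha 3, Theta 2, Beta 2

Standard divisor: 2809 ÷ 7 ≈ 401.286.
Standard quotas: Alpha 2.995, Theta 1.672, Beta 2.333.
Lower quotas: Alpha 2, Theta 1, Beta 2 (sum 5, leaving 2 seats).
Remainders in descending order: Alpha 0.995, Theta 0.672, Beta 0.333.
The surplus seats go to Alpha, Theta.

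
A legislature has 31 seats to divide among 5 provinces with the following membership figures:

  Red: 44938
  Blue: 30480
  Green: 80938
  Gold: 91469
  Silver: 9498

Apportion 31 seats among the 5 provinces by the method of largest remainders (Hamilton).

Red 5, Blue 4, Green 10, Gold 11, Silver 1

Total 257323; standard divisor 257323/31 ≈ 8300.742.
Standard quotas: Red 5.4137, Blue 3.6720, Green 9.7507, Gold 11.0194, Silver 1.1442.
Lower quotas: Red 5, Blue 3, Green 9, Gold 11, Silver 1 (sum 29, leaving 2 seats).
Remainders in descending order: Green 0.7507, Blue 0.6720, Red 0.4137, Silver 0.1442, Gold 0.0194.
Largest remainders: Green, Blue receive the extra seats.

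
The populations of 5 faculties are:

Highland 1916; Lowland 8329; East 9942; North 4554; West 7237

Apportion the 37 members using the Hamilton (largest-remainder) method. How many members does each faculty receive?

Highland 2, Lowland 10, East 12, North 5, West 8

The standard divisor is 31978/37 ≈ 864.27.
Standard quotas: Highland 2.2169, Lowland 9.6370, East 11.5033, North 5.2692, West 8.3735.
Lower quotas: Highland 2, Lowland 9, East 11, North 5, West 8 (sum 35, leaving 2 seats).
Remainders in descending order: Lowland 0.6370, East 0.5033, West 0.3735, North 0.2692, Highland 0.2169.
The surplus seats go to Lowland, East.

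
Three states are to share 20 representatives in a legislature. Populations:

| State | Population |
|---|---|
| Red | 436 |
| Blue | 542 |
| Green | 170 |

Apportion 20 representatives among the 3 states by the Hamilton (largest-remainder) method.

Red 8; Blue 9; Green 3

The standard divisor is 1148/20 ≈ 57.4.
Standard quotas: Red 7.596, Blue 9.443, Green 2.962.
Lower quotas: Red 7, Blue 9, Green 2 (sum 18, leaving 2 seats).
Remainders in descending order: Green 0.962, Red 0.596, Blue 0.443.
Largest remainders: Green, Red receive the extra seats.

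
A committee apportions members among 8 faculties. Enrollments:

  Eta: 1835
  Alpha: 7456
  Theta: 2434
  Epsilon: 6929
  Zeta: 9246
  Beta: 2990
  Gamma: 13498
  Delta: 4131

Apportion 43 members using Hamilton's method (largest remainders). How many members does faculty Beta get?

3

Standard divisor: 48519 ÷ 43 ≈ 1128.349.
Standard quotas: Eta 1.6263, Alpha 6.6079, Theta 2.1571, Epsilon 6.1408, Zeta 8.1943, Beta 2.6499, Gamma 11.9626, Delta 3.6611.
Lower quotas: Eta 1, Alpha 6, Theta 2, Epsilon 6, Zeta 8, Beta 2, Gamma 11, Delta 3 (sum 39, leaving 4 seats).
Remainders in descending order: Gamma 0.9626, Delta 0.6611, Beta 0.6499, Eta 0.6263, Alpha 0.6079, Zeta 0.1943, Theta 0.1571, Epsilon 0.1408.
The surplus seats go to Gamma, Delta, Beta, Eta.
Beta receives 3.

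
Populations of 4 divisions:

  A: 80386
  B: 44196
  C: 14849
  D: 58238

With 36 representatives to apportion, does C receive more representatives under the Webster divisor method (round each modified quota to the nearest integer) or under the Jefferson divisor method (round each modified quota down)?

Webster

Webster: A 14, B 8, C 3, D 11.
Jefferson: A 15, B 8, C 2, D 11.
C gets 3 under Webster and 2 under Jefferson.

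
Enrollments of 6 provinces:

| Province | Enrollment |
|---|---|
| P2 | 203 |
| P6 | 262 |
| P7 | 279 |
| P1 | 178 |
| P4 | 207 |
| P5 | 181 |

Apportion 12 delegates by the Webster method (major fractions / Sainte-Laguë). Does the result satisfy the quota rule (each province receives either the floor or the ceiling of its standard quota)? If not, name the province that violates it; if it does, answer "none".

none

Standard quotas: P2 1.860, P6 2.400, P7 2.556, P1 1.631, P4 1.896, P5 1.658.
Webster allocation: P2 2, P6 2, P7 2, P1 2, P4 2, P5 2.
Every allocation lies between the lower and upper quota.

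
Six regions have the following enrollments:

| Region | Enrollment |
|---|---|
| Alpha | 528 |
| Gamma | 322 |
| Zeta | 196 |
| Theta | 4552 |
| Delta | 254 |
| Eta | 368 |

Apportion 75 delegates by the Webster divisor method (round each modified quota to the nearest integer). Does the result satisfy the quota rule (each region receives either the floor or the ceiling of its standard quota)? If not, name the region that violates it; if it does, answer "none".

Standard quotas: Alpha 6.367, Gamma 3.883, Zeta 2.363, Theta 54.887, Delta 3.063, Eta 4.437.
Webster allocation: Alpha 6, Gamma 4, Zeta 2, Theta 56, Delta 3, Eta 4.
Theta has quota 54.887 (lower 54, upper 55) but receives 56 — outside the quota interval.

Theta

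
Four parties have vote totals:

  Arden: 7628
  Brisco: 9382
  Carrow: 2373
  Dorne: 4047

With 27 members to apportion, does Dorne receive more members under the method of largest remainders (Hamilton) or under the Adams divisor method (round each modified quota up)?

Adams

Hamilton: Arden 9, Brisco 11, Carrow 3, Dorne 4.
Adams: Arden 9, Brisco 10, Carrow 3, Dorne 5.
Dorne gets 4 under Hamilton and 5 under Adams.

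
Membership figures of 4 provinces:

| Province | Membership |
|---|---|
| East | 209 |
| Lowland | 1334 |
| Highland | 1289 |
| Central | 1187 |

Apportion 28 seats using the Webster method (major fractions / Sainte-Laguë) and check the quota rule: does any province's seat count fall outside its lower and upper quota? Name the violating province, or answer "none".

Standard quotas: East 1.456, Lowland 9.294, Highland 8.980, Central 8.270.
Webster allocation: East 1, Lowland 10, Highland 9, Central 8.
Every allocation lies between the lower and upper quota.

none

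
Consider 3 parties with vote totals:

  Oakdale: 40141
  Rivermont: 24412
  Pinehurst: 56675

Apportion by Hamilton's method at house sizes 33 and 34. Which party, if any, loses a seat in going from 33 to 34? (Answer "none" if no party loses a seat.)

At 33 seats: Oakdale 11, Rivermont 7, Pinehurst 15.
At 34 seats: Oakdale 11, Rivermont 7, Pinehurst 16.
No party's allocation decreased.

none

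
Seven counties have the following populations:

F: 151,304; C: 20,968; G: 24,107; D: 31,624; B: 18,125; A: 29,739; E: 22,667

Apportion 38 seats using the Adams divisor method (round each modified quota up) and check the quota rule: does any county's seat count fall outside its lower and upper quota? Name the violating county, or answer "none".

Standard quotas: F 19.259, C 2.669, G 3.069, D 4.025, B 2.307, A 3.785, E 2.885.
Adams allocation: F 18, C 3, G 3, D 4, B 3, A 4, E 3.
F has quota 19.259 (lower 19, upper 20) but receives 18 — outside the quota interval.

F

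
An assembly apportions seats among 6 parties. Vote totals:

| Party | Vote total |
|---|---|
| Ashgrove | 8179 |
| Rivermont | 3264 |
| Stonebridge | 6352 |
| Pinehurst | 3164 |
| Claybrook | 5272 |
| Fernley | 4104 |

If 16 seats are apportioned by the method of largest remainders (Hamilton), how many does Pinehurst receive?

2

Total 30335; standard divisor 30335/16 ≈ 1895.938.
Standard quotas: Ashgrove 4.3140, Rivermont 1.7216, Stonebridge 3.3503, Pinehurst 1.6688, Claybrook 2.7807, Fernley 2.1646.
Lower quotas: Ashgrove 4, Rivermont 1, Stonebridge 3, Pinehurst 1, Claybrook 2, Fernley 2 (sum 13, leaving 3 seats).
Remainders in descending order: Claybrook 0.7807, Rivermont 0.7216, Pinehurst 0.6688, Stonebridge 0.3503, Ashgrove 0.3140, Fernley 0.1646.
The surplus seats go to Claybrook, Rivermont, Pinehurst.
Pinehurst receives 2.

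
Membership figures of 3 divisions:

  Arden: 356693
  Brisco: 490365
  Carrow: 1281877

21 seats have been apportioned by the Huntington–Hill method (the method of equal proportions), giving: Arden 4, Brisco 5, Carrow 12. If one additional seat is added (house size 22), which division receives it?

Priority for the next seat is population ÷ (√(s·(s+1))).
Priorities: Arden 79758.980, Brisco 89527.991, Carrow 102632.299.
Highest priority: Carrow.

Carrow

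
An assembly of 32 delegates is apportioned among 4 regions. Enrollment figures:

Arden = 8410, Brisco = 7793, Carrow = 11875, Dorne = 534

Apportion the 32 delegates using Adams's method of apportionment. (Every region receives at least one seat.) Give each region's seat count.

Standard divisor 28612/32 ≈ 894.125; standard quotas: Arden 9.406, Brisco 8.716, Carrow 13.281, Dorne 0.597.
Rounding up gives 10, 9, 14, 1 = 34 seats, so the divisor must be adjusted.
With modified divisor 950: modified quotas Arden 8.853, Brisco 8.203, Carrow 12.500, Dorne 0.562.
Rounding up: Arden 9, Brisco 9, Carrow 13, Dorne 1 (total 32).

Arden 9, Brisco 9, Carrow 13, Dorne 1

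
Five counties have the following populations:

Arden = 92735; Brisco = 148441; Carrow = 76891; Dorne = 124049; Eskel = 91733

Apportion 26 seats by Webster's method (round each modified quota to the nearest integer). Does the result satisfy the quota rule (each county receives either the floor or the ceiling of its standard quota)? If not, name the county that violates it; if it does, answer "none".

none

Standard quotas: Arden 4.516, Brisco 7.230, Carrow 3.745, Dorne 6.042, Eskel 4.468.
Webster allocation: Arden 5, Brisco 7, Carrow 4, Dorne 6, Eskel 4.
Every allocation lies between the lower and upper quota.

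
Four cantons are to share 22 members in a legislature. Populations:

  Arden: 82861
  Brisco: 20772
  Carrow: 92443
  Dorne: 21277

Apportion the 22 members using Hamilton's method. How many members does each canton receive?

Total 217353; standard divisor 217353/22 ≈ 9879.682.
Standard quotas: Arden 8.3870, Brisco 2.1025, Carrow 9.3569, Dorne 2.1536.
Lower quotas: Arden 8, Brisco 2, Carrow 9, Dorne 2 (sum 21, leaving 1 seat).
Remainders in descending order: Arden 0.3870, Carrow 0.3569, Dorne 0.1536, Brisco 0.1025.
Largest remainder: Arden receives the extra seat.

Arden 9, Brisco 2, Carrow 9, Dorne 2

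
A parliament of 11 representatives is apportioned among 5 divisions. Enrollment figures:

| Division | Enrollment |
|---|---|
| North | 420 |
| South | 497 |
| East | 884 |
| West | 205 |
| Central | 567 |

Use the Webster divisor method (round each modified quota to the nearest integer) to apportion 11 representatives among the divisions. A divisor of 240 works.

With modified divisor 240: modified quotas North 1.750, South 2.071, East 3.683, West 0.854, Central 2.362.
Rounding to the nearest integer: North 2, South 2, East 4, West 1, Central 2 (total 11).

North=2; South=2; East=4; West=1; Central=2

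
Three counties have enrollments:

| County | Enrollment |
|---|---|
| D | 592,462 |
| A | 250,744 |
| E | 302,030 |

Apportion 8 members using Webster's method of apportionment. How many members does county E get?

2

Standard divisor 1145236/8 ≈ 143154.5; standard quotas: D 4.139, A 1.752, E 2.110.
Rounding to the nearest integer gives D 4, A 2, E 2 — total 8, matching the house size, so no adjustment is needed.
E receives 2.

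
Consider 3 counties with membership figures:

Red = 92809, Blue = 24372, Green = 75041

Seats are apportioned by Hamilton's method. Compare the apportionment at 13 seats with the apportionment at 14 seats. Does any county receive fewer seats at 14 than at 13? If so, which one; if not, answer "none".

At 13 seats: Red 6, Blue 2, Green 5.
At 14 seats: Red 7, Blue 2, Green 5.
No county's allocation decreased.

none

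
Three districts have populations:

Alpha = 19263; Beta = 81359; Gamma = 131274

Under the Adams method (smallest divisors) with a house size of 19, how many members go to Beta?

7

Standard divisor 231896/19 ≈ 12205.053; standard quotas: Alpha 1.578, Beta 6.666, Gamma 10.756.
Rounding up gives 2, 7, 11 = 20 seats, so the divisor must be adjusted.
With modified divisor 13300: modified quotas Alpha 1.448, Beta 6.117, Gamma 9.870.
Rounding up: Alpha 2, Beta 7, Gamma 10 (total 19).
Beta receives 7.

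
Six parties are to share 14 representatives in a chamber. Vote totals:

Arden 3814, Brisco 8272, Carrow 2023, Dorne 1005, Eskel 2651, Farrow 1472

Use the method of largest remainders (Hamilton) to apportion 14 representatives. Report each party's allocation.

The standard divisor is 19237/14 ≈ 1374.071.
Standard quotas: Arden 2.7757, Brisco 6.0201, Carrow 1.4723, Dorne 0.7314, Eskel 1.9293, Farrow 1.0713.
Lower quotas: Arden 2, Brisco 6, Carrow 1, Dorne 0, Eskel 1, Farrow 1 (sum 11, leaving 3 seats).
Remainders in descending order: Eskel 0.9293, Arden 0.7757, Dorne 0.7314, Carrow 0.4723, Farrow 0.0713, Brisco 0.0201.
Largest remainders: Eskel, Arden, Dorne receive the extra seats.

Arden=3; Brisco=6; Carrow=1; Dorne=1; Eskel=2; Farrow=1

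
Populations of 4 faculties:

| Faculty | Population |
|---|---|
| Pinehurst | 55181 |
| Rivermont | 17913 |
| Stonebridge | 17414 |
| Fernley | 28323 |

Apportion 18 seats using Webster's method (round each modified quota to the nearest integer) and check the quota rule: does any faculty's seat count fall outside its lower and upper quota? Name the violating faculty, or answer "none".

none

Standard quotas: Pinehurst 8.359, Rivermont 2.713, Stonebridge 2.638, Fernley 4.290.
Webster allocation: Pinehurst 8, Rivermont 3, Stonebridge 3, Fernley 4.
Every allocation lies between the lower and upper quota.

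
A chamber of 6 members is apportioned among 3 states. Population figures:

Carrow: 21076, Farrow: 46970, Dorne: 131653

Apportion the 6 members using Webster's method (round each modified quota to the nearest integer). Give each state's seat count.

Standard divisor 199699/6 ≈ 33283.167; standard quotas: Carrow 0.633, Farrow 1.411, Dorne 3.956.
Rounding to the nearest integer gives Carrow 1, Farrow 1, Dorne 4 — total 6, matching the house size, so no adjustment is needed.

Carrow=1, Farrow=1, Dorne=4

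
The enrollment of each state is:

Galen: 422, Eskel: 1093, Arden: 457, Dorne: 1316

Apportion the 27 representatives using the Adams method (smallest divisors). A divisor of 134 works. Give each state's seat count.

Galen: 4, Eskel: 9, Arden: 4, Dorne: 10

With modified divisor 134: modified quotas Galen 3.149, Eskel 8.157, Arden 3.410, Dorne 9.821.
Rounding up: Galen 4, Eskel 9, Arden 4, Dorne 10 (total 27).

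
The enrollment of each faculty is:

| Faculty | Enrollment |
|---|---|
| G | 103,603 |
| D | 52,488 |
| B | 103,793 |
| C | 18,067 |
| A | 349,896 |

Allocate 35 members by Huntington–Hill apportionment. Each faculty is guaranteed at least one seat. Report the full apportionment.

G: 6, D: 3, B: 6, C: 1, A: 19

With divisor 18432: modified quotas G 5.621, D 2.848, B 5.631, C 0.980, A 18.983.
Geometric-mean thresholds: G √(5·6)=5.477, D √(2·3)=2.449, B √(5·6)=5.477, C (min 1), A √(18·19)=18.493.
Each quota rounded against its threshold gives G 6, D 3, B 6, C 1, A 19 (total 35).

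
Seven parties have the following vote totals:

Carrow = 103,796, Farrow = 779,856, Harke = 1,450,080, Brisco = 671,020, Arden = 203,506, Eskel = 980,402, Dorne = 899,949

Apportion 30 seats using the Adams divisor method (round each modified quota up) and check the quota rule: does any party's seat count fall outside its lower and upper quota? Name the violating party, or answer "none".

none

Standard quotas: Carrow 0.612, Farrow 4.598, Harke 8.549, Brisco 3.956, Arden 1.200, Eskel 5.780, Dorne 5.306.
Adams allocation: Carrow 1, Farrow 4, Harke 8, Brisco 4, Arden 2, Eskel 6, Dorne 5.
Every allocation lies between the lower and upper quota.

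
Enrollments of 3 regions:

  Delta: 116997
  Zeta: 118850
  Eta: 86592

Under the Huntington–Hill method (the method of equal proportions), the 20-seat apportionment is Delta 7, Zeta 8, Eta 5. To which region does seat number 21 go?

Eta

Priority for the next seat is population ÷ (√(s·(s+1))).
Priorities: Delta 15634.382, Zeta 14006.607, Eta 15809.464.
Highest priority: Eta.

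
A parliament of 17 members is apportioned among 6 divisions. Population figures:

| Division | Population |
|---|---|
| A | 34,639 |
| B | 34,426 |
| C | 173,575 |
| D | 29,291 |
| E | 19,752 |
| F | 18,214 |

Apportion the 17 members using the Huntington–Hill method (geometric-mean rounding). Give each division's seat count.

A=2, B=2, C=9, D=2, E=1, F=1

With divisor 19376: modified quotas A 1.788, B 1.777, C 8.958, D 1.512, E 1.019, F 0.940.
Geometric-mean thresholds: A √(1·2)=1.414, B √(1·2)=1.414, C √(8·9)=8.485, D √(1·2)=1.414, E √(1·2)=1.414, F (min 1).
Each quota rounded against its threshold gives A 2, B 2, C 9, D 2, E 1, F 1 (total 17).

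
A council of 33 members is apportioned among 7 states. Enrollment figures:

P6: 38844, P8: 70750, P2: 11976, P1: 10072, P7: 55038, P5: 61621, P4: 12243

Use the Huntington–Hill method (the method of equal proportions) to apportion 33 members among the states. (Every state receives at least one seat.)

With divisor 8286: modified quotas P6 4.688, P8 8.538, P2 1.445, P1 1.216, P7 6.642, P5 7.437, P4 1.478.
Geometric-mean thresholds: P6 √(4·5)=4.472, P8 √(8·9)=8.485, P2 √(1·2)=1.414, P1 √(1·2)=1.414, P7 √(6·7)=6.481, P5 √(7·8)=7.483, P4 √(1·2)=1.414.
Each quota rounded against its threshold gives P6 5, P8 9, P2 2, P1 1, P7 7, P5 7, P4 2 (total 33).

P6 5, P8 9, P2 2, P1 1, P7 7, P5 7, P4 2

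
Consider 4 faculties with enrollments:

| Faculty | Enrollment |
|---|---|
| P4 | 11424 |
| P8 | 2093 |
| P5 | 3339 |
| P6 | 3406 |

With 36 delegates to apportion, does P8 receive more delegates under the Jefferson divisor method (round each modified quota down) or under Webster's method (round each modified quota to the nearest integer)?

Webster

Jefferson: P4 21, P8 3, P5 6, P6 6.
Webster: P4 20, P8 4, P5 6, P6 6.
P8 gets 3 under Jefferson and 4 under Webster.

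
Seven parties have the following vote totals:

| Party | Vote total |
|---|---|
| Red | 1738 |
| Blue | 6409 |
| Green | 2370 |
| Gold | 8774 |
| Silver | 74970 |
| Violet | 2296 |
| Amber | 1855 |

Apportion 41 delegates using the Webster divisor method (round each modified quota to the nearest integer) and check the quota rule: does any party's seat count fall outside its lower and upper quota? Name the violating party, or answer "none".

Standard quotas: Red 0.724, Blue 2.670, Green 0.987, Gold 3.655, Silver 31.234, Violet 0.957, Amber 0.773.
Webster allocation: Red 1, Blue 3, Green 1, Gold 4, Silver 30, Violet 1, Amber 1.
Silver has quota 31.234 (lower 31, upper 32) but receives 30 — outside the quota interval.

Silver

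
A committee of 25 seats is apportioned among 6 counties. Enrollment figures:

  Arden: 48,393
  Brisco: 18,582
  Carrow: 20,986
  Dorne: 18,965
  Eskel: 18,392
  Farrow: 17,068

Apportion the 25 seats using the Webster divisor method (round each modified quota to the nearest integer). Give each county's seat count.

Standard divisor 142386/25 ≈ 5695.44; standard quotas: Arden 8.497, Brisco 3.263, Carrow 3.685, Dorne 3.330, Eskel 3.229, Farrow 2.997.
Rounding to the nearest integer gives 8, 3, 4, 3, 3, 3 = 24 seats, so the divisor must be adjusted.
With modified divisor 5600: modified quotas Arden 8.642, Brisco 3.318, Carrow 3.748, Dorne 3.387, Eskel 3.284, Farrow 3.048.
Rounding to the nearest integer: Arden 9, Brisco 3, Carrow 4, Dorne 3, Eskel 3, Farrow 3 (total 25).

Arden: 9; Brisco: 3; Carrow: 4; Dorne: 3; Eskel: 3; Farrow: 3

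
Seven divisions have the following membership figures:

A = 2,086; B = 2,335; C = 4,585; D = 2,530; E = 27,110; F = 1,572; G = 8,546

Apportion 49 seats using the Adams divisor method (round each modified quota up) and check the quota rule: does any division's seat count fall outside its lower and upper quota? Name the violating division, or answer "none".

E

Standard quotas: A 2.096, B 2.346, C 4.607, D 2.542, E 27.241, F 1.580, G 8.587.
Adams allocation: A 2, B 3, C 5, D 3, E 26, F 2, G 8.
E has quota 27.241 (lower 27, upper 28) but receives 26 — outside the quota interval.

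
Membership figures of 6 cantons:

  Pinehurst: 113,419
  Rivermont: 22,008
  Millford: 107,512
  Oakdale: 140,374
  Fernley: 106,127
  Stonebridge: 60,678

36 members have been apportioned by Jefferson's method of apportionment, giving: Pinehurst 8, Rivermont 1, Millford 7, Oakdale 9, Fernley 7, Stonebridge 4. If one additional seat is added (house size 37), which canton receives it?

Priority for the next seat is population ÷ (current seats + 1).
Priorities: Pinehurst 12602.111, Rivermont 11004.000, Millford 13439.000, Oakdale 14037.400, Fernley 13265.875, Stonebridge 12135.600.
Highest priority: Oakdale.

Oakdale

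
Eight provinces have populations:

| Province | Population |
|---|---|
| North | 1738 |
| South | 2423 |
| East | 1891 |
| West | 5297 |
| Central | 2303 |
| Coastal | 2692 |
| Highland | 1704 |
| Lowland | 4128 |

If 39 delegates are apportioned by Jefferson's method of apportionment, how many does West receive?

Standard divisor 22176/39 ≈ 568.615; standard quotas: North 3.057, South 4.261, East 3.326, West 9.316, Central 4.050, Coastal 4.734, Highland 2.997, Lowland 7.260.
Rounding down gives 3, 4, 3, 9, 4, 4, 2, 7 = 36 seats, so the divisor must be adjusted.
With modified divisor 520: modified quotas North 3.342, South 4.660, East 3.637, West 10.187, Central 4.429, Coastal 5.177, Highland 3.277, Lowland 7.938.
Rounding down: North 3, South 4, East 3, West 10, Central 4, Coastal 5, Highland 3, Lowland 7 (total 39).
West receives 10.

10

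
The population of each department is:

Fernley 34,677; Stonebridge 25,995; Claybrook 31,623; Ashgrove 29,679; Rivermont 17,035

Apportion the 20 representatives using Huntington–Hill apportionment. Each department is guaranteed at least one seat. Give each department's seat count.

With divisor 7013: modified quotas Fernley 4.945, Stonebridge 3.707, Claybrook 4.509, Ashgrove 4.232, Rivermont 2.429.
Geometric-mean thresholds: Fernley √(4·5)=4.472, Stonebridge √(3·4)=3.464, Claybrook √(4·5)=4.472, Ashgrove √(4·5)=4.472, Rivermont √(2·3)=2.449.
Each quota rounded against its threshold gives Fernley 5, Stonebridge 4, Claybrook 5, Ashgrove 4, Rivermont 2 (total 20).

Fernley 5, Stonebridge 4, Claybrook 5, Ashgrove 4, Rivermont 2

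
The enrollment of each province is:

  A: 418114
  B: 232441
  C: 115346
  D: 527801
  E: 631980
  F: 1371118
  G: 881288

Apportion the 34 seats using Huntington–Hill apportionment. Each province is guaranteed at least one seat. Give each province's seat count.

A 4, B 2, C 1, D 4, E 5, F 11, G 7

With divisor 120020: modified quotas A 3.484, B 1.937, C 0.961, D 4.398, E 5.266, F 11.424, G 7.343.
Geometric-mean thresholds: A √(3·4)=3.464, B √(1·2)=1.414, C (min 1), D √(4·5)=4.472, E √(5·6)=5.477, F √(11·12)=11.489, G √(7·8)=7.483.
Each quota rounded against its threshold gives A 4, B 2, C 1, D 4, E 5, F 11, G 7 (total 34).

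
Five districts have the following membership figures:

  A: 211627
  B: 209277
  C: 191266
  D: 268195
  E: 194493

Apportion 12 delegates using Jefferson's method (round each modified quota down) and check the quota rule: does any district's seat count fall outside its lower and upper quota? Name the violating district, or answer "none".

Standard quotas: A 2.363, B 2.336, C 2.135, D 2.994, E 2.171.
Jefferson allocation: A 3, B 2, C 2, D 3, E 2.
Every allocation lies between the lower and upper quota.

none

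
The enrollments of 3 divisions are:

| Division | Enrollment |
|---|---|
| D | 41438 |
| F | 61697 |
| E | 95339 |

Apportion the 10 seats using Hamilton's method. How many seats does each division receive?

D: 2, F: 3, E: 5

Standard divisor: 198474 ÷ 10 ≈ 19847.4.
Standard quotas: D 2.0878, F 3.1086, E 4.8036.
Lower quotas: D 2, F 3, E 4 (sum 9, leaving 1 seat).
Remainders in descending order: E 0.8036, F 0.1086, D 0.0878.
Largest remainder: E receives the extra seat.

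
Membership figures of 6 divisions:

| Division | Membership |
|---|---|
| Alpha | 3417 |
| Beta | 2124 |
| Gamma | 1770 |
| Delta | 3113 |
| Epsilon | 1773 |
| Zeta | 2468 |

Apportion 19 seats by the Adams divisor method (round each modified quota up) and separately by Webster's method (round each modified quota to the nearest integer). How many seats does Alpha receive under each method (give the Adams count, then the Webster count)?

4 and 5

Adams: Alpha 4, Beta 3, Gamma 2, Delta 4, Epsilon 3, Zeta 3.
Webster: Alpha 5, Beta 3, Gamma 2, Delta 4, Epsilon 2, Zeta 3.
Alpha gets 4 under Adams and 5 under Webster.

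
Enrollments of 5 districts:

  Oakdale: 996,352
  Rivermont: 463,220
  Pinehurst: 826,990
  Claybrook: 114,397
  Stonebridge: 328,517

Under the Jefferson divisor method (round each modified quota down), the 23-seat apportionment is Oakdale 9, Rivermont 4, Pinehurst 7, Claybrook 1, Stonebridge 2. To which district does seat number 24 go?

Stonebridge

Priority for the next seat is population ÷ (current seats + 1).
Priorities: Oakdale 99635.200, Rivermont 92644.000, Pinehurst 103373.750, Claybrook 57198.500, Stonebridge 109505.667.
Highest priority: Stonebridge.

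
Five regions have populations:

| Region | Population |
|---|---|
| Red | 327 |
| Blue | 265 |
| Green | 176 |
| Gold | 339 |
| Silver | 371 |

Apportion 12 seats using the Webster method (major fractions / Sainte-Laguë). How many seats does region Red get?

Standard divisor 1478/12 ≈ 123.167; standard quotas: Red 2.655, Blue 2.152, Green 1.429, Gold 2.752, Silver 3.012.
Rounding to the nearest integer gives Red 3, Blue 2, Green 1, Gold 3, Silver 3 — total 12, matching the house size, so no adjustment is needed.
Red receives 3.

3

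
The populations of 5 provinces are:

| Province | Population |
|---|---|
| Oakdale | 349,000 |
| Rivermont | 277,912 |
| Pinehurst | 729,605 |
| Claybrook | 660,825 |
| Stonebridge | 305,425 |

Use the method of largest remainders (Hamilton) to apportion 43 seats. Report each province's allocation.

The standard divisor is 2322767/43 ≈ 54017.837.
Standard quotas: Oakdale 6.4608, Rivermont 5.1448, Pinehurst 13.5067, Claybrook 12.2335, Stonebridge 5.6542.
Lower quotas: Oakdale 6, Rivermont 5, Pinehurst 13, Claybrook 12, Stonebridge 5 (sum 41, leaving 2 seats).
Remainders in descending order: Stonebridge 0.6542, Pinehurst 0.5067, Oakdale 0.4608, Claybrook 0.2335, Rivermont 0.1448.
Largest remainders: Stonebridge, Pinehurst receive the extra seats.

Oakdale=6, Rivermont=5, Pinehurst=14, Claybrook=12, Stonebridge=6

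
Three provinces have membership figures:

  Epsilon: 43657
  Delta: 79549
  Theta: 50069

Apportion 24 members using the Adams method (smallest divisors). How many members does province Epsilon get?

6

Standard divisor 173275/24 ≈ 7219.792; standard quotas: Epsilon 6.047, Delta 11.018, Theta 6.935.
Rounding up gives 7, 12, 7 = 26 seats, so the divisor must be adjusted.
With modified divisor 7600: modified quotas Epsilon 5.744, Delta 10.467, Theta 6.588.
Rounding up: Epsilon 6, Delta 11, Theta 7 (total 24).
Epsilon receives 6.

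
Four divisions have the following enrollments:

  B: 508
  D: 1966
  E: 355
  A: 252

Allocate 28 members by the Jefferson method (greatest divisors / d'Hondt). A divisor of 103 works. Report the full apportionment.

With modified divisor 103: modified quotas B 4.932, D 19.087, E 3.447, A 2.447.
Rounding down: B 4, D 19, E 3, A 2 (total 28).

B 4, D 19, E 3, A 2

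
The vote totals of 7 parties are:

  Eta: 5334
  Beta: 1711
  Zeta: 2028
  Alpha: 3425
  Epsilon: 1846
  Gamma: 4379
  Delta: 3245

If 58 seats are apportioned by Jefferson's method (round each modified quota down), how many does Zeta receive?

5

Standard divisor 21968/58 ≈ 378.759; standard quotas: Eta 14.083, Beta 4.517, Zeta 5.354, Alpha 9.043, Epsilon 4.874, Gamma 11.561, Delta 8.567.
Rounding down gives 14, 4, 5, 9, 4, 11, 8 = 55 seats, so the divisor must be adjusted.
With modified divisor 358: modified quotas Eta 14.899, Beta 4.779, Zeta 5.665, Alpha 9.567, Epsilon 5.156, Gamma 12.232, Delta 9.064.
Rounding down: Eta 14, Beta 4, Zeta 5, Alpha 9, Epsilon 5, Gamma 12, Delta 9 (total 58).
Zeta receives 5.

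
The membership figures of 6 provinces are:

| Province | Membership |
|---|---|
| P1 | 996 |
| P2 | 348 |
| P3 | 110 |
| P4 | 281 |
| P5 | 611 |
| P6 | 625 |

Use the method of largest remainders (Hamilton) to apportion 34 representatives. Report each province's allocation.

P1 12; P2 4; P3 1; P4 3; P5 7; P6 7

The standard divisor is 2971/34 ≈ 87.382.
Standard quotas: P1 11.398, P2 3.982, P3 1.259, P4 3.216, P5 6.992, P6 7.152.
Lower quotas: P1 11, P2 3, P3 1, P4 3, P5 6, P6 7 (sum 31, leaving 3 seats).
Remainders in descending order: P5 0.992, P2 0.982, P1 0.398, P3 0.259, P4 0.216, P6 0.152.
Largest remainders: P5, P2, P1 receive the extra seats.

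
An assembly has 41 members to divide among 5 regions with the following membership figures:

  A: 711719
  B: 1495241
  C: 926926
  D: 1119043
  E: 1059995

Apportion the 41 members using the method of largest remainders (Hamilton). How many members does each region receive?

Total 5312924; standard divisor 5312924/41 ≈ 129583.512.
Standard quotas: A 5.4924, B 11.5388, C 7.1531, D 8.6357, E 8.1800.
Lower quotas: A 5, B 11, C 7, D 8, E 8 (sum 39, leaving 2 seats).
Remainders in descending order: D 0.6357, B 0.5388, A 0.4924, E 0.1800, C 0.1531.
The surplus seats go to D, B.

A: 5, B: 12, C: 7, D: 9, E: 8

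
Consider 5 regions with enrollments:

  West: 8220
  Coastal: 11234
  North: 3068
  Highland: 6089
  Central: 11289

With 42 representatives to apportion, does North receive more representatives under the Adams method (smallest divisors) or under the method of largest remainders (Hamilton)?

Adams

Adams: West 9, Coastal 11, North 4, Highland 6, Central 12.
Hamilton: West 9, Coastal 12, North 3, Highland 6, Central 12.
North gets 4 under Adams and 3 under Hamilton.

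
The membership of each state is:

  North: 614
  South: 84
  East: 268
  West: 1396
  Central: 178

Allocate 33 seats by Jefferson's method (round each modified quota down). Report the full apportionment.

North 8, South 1, East 3, West 19, Central 2

Standard divisor 2540/33 ≈ 76.97; standard quotas: North 7.977, South 1.091, East 3.482, West 18.137, Central 2.313.
Rounding down gives 7, 1, 3, 18, 2 = 31 seats, so the divisor must be adjusted.
With modified divisor 70: modified quotas North 8.771, South 1.200, East 3.829, West 19.943, Central 2.543.
Rounding down: North 8, South 1, East 3, West 19, Central 2 (total 33).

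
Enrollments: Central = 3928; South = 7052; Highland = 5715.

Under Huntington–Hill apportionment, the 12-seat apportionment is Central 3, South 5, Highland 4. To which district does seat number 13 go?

South

Priority for the next seat is population ÷ (√(s·(s+1))).
Priorities: Central 1133.916, South 1287.513, Highland 1277.913.
Highest priority: South.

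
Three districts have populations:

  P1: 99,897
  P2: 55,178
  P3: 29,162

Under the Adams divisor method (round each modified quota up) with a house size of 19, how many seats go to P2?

6

Standard divisor 184237/19 ≈ 9696.684; standard quotas: P1 10.302, P2 5.690, P3 3.007.
Rounding up gives 11, 6, 4 = 21 seats, so the divisor must be adjusted.
With modified divisor 10500: modified quotas P1 9.514, P2 5.255, P3 2.777.
Rounding up: P1 10, P2 6, P3 3 (total 19).
P2 receives 6.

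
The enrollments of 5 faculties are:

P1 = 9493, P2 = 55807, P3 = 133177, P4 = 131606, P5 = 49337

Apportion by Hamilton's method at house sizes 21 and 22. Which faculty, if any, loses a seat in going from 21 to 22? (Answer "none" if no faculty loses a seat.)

P1

At 21 seats: P1 1, P2 3, P3 7, P4 7, P5 3.
At 22 seats: P1 0, P2 3, P3 8, P4 8, P5 3.
P1 drops from 1 to 0.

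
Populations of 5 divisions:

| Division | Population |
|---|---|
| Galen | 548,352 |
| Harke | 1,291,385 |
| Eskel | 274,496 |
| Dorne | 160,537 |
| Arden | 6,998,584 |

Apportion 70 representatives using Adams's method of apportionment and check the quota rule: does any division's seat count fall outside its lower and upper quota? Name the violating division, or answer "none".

Standard quotas: Galen 4.139, Harke 9.748, Eskel 2.072, Dorne 1.212, Arden 52.829.
Adams allocation: Galen 4, Harke 10, Eskel 3, Dorne 2, Arden 51.
Arden has quota 52.829 (lower 52, upper 53) but receives 51 — outside the quota interval.

Arden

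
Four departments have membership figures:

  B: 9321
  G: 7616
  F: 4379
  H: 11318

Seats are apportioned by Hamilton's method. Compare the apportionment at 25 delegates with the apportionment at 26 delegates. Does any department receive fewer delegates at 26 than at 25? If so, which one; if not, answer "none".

none

At 25 seats: B 7, G 6, F 3, H 9.
At 26 seats: B 7, G 6, F 4, H 9.
No department's allocation decreased.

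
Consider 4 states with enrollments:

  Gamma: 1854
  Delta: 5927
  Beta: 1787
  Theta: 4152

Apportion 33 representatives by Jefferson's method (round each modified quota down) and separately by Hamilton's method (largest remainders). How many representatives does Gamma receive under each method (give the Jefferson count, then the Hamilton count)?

4 and 5

Jefferson: Gamma 4, Delta 15, Beta 4, Theta 10.
Hamilton: Gamma 5, Delta 14, Beta 4, Theta 10.
Gamma gets 4 under Jefferson and 5 under Hamilton.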